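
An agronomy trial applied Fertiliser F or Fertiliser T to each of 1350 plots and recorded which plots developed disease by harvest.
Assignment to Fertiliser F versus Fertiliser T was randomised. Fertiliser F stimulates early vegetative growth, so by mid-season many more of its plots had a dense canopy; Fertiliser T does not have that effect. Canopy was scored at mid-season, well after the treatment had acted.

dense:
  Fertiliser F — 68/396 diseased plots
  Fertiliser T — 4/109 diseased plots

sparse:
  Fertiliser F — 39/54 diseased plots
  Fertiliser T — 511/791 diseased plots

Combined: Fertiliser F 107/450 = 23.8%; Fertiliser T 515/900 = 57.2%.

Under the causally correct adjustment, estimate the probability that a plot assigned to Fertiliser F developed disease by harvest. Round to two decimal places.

Mid-season canopy is recorded after the fertiliser and is itself shifted by it — it sits on the causal path from fertiliser to outcome. Conditioning on a mediator would strip out part of the effect we want; the pooled comparison gives the total causal effect.
So P(outcome | do(Fertiliser F)) is just the pooled rate for Fertiliser F: 107/450 = 0.238.

0.24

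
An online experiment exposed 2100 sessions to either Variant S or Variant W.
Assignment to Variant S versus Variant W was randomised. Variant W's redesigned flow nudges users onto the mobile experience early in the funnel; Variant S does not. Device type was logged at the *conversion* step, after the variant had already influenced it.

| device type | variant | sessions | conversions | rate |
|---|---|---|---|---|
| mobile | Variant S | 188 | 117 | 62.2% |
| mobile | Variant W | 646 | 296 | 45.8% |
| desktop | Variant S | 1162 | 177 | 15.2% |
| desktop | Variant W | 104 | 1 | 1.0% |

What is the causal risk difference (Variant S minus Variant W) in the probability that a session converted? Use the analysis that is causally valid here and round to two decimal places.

-0.18

The device type-specific comparison favours Variant S throughout, but the pooled figures favour Variant W. The question is whether to condition on device type.
Device type is downstream of the variant. One should not condition on a consequence of treatment, so the overall rates are the right comparison.
The causal difference is the pooled difference: 0.218 − 0.396 = -0.178.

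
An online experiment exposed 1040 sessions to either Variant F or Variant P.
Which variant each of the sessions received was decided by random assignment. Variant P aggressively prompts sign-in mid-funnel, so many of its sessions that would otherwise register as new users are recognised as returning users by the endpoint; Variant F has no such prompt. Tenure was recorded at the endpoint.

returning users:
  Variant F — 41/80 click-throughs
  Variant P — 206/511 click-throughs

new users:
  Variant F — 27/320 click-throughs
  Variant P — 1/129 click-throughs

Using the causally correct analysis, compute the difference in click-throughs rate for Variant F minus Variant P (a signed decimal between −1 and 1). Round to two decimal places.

Variant F is higher inside every user tenure stratum but Variant P is higher in aggregate. Whether to stratify depends on how user tenure relates to the variant.
Because the variant influences user tenure, user tenure is a post-treatment mediator, not a confounder. Stratifying on it would bias the estimate; the causal effect is the crude pooled difference.
The causal difference is the pooled difference: 0.170 − 0.323 = -0.153.

-0.15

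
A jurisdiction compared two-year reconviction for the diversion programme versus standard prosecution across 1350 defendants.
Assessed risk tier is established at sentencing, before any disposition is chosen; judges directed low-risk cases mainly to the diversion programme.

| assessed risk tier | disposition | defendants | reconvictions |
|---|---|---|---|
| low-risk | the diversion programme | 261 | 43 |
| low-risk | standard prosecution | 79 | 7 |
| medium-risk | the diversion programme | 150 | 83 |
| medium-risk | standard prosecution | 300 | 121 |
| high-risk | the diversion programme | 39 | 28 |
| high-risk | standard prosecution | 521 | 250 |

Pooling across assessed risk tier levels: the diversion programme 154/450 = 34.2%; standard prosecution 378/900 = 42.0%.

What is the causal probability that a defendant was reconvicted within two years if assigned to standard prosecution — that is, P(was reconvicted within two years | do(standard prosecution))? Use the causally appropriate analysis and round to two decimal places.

0.36

The assessed risk tier-specific comparison favours standard prosecution throughout, but the pooled figures favour the diversion programme. The question is whether to condition on assessed risk tier.
Here assessed risk tier is a common cause — it drives both which disposition a case falls under and the outcome. The crude comparison mixes populations; the stratum-specific rates are the causally relevant ones.
Standardising standard prosecution to the population assessed risk tier mix: 0.252·7/79 + 0.333·121/300 + 0.415·250/521 = 0.356.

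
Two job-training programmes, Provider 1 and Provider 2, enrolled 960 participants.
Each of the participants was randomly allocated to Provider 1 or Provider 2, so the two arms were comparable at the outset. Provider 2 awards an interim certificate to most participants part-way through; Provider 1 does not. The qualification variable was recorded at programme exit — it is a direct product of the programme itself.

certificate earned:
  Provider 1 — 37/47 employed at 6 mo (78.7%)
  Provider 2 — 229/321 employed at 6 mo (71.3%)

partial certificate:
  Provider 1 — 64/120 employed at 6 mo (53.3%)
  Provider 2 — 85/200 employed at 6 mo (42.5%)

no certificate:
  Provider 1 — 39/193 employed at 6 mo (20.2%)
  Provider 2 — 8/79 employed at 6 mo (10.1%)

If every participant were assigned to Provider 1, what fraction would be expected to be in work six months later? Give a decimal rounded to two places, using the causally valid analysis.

The qualification attained during the programme-specific comparison favours Provider 1 throughout, but the pooled figures favour Provider 2. The question is whether to condition on qualification attained during the programme.
The distribution of qualification attained during the programme is itself part of what the programme does — it is an intermediate outcome. Holding it fixed would remove that part of the effect; the total effect is the pooled difference.
So P(outcome | do(Provider 1)) is just the pooled rate for Provider 1: 140/360 = 0.389.

0.39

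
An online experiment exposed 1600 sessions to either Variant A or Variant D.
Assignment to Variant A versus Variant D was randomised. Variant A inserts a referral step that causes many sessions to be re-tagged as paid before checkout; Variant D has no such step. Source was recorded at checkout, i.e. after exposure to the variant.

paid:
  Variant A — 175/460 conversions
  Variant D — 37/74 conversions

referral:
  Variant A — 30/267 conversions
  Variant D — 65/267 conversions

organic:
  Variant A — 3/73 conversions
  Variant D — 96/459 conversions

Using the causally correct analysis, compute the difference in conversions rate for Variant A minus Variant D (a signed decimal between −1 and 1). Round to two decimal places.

+0.01

The distribution of traffic source is itself part of what the variant does — it is an intermediate outcome. Holding it fixed would remove that part of the effect; the total effect is the pooled difference.
The causal difference is the pooled difference: 0.260 − 0.247 = +0.013.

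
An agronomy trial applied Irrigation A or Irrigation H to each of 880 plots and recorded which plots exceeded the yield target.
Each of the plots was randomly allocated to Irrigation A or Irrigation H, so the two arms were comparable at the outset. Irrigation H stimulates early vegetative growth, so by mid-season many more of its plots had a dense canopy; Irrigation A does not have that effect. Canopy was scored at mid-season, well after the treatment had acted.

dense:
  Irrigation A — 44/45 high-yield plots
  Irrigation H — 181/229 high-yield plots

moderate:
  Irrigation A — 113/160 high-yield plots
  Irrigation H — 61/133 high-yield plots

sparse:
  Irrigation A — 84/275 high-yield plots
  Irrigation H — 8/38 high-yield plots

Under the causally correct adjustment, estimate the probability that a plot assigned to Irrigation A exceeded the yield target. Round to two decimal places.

Within every mid-season canopy level Irrigation A has the higher rate, yet pooled Irrigation H does — Simpson's reversal.
Mid-season canopy here is a post-treatment variable shaped by the irrigation; conditioning on it would introduce bias rather than remove it. The overall comparison is the causal one.
So P(outcome | do(Irrigation A)) is just the pooled rate for Irrigation A: 241/480 = 0.502.

0.50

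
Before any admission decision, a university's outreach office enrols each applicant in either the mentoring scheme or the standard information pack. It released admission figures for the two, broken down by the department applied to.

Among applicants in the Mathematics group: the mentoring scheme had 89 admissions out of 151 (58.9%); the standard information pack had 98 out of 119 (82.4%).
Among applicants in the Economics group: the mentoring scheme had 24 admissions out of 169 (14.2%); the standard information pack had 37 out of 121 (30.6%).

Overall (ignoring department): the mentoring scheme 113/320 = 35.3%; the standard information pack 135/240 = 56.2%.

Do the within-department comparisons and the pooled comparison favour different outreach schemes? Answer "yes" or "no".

no

Within each department level (Mathematics 58.9% vs 82.4%; Economics 14.2% vs 30.6%), the standard information pack has the higher rate every time. Pooled: 35.3% vs 56.2% — the standard information pack has the higher rate overall. They agree.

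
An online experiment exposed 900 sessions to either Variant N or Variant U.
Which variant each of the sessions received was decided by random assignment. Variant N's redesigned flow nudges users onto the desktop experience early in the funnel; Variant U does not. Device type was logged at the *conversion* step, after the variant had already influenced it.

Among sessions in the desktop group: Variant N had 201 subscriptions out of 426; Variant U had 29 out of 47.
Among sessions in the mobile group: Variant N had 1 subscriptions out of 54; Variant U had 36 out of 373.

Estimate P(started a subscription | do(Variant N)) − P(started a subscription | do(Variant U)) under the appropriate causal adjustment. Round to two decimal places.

+0.27

Within every device type level Variant U has the higher rate, yet pooled Variant N does — Simpson's reversal.
Device type is recorded after the variant and is itself shifted by it — it sits on the causal path from variant to outcome. Conditioning on a mediator would strip out part of the effect we want; the pooled comparison gives the total causal effect.
The causal difference is the pooled difference: 0.421 − 0.155 = +0.266.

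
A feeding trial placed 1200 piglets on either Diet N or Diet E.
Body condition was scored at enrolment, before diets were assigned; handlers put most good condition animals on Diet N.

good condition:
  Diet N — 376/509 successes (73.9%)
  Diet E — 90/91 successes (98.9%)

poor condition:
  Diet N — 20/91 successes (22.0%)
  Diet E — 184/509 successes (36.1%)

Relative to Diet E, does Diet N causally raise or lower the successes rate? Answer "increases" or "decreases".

decreases

Nothing the diet does changes starting body condition; the imbalance is an allocation artefact. With starting body condition also predicting the outcome, the pooled figure is confounded, and the within-stratum comparison is the causal one.
Within each level — good condition: 73.9% vs 98.9%; poor condition: 22.0% vs 36.1% — Diet E is higher every time.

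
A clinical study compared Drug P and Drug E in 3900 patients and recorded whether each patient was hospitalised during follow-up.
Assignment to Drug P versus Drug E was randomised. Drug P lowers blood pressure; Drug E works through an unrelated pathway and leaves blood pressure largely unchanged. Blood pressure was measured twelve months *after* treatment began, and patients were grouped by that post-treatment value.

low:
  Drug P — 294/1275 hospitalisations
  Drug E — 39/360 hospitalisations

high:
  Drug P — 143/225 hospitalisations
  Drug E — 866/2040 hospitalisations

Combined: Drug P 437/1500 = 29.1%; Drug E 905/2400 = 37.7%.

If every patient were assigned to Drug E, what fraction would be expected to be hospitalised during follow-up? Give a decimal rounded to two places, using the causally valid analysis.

Within every blood pressure level Drug E has the lower rate, yet pooled Drug P does — Simpson's reversal.
The distribution of blood pressure is itself part of what the drug does — it is an intermediate outcome. Holding it fixed would remove that part of the effect; the total effect is the pooled difference.
So P(outcome | do(Drug E)) is just the pooled rate for Drug E: 905/2400 = 0.377.

0.38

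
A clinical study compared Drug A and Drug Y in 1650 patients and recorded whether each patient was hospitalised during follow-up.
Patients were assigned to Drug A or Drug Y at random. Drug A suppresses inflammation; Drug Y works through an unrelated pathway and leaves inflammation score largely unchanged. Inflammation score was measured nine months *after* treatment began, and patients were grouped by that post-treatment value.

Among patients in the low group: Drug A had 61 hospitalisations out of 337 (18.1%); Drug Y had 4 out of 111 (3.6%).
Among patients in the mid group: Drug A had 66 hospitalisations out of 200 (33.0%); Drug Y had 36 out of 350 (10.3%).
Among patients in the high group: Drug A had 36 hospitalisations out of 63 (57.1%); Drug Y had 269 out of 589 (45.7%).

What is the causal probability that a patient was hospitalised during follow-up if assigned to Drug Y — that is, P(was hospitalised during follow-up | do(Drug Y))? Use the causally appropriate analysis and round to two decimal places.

0.29

Within every inflammation score level Drug Y has the lower rate, yet pooled Drug A does — Simpson's reversal.
Inflammation score lies on the pathway drug → inflammation score → outcome, so adjusting for it blocks the indirect effect. For the total causal effect of drug, use the unadjusted pooled rates.
So P(outcome | do(Drug Y)) is just the pooled rate for Drug Y: 309/1050 = 0.294.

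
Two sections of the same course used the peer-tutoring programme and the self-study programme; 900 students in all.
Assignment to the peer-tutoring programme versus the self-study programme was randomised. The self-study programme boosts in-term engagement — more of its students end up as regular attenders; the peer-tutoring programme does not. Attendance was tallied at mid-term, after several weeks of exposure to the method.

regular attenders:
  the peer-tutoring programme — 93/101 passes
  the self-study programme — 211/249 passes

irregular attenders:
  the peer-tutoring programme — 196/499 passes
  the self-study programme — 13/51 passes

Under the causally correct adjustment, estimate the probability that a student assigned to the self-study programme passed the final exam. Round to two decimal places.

The mid-term attendance-specific comparison favours the peer-tutoring programme throughout, but the pooled figures favour the self-study programme. The question is whether to condition on mid-term attendance.
Mid-term attendance here is a post-treatment variable shaped by the teaching method; conditioning on it would introduce bias rather than remove it. The overall comparison is the causal one.
So P(outcome | do(the self-study programme)) is just the pooled rate for the self-study programme: 224/300 = 0.747.

0.75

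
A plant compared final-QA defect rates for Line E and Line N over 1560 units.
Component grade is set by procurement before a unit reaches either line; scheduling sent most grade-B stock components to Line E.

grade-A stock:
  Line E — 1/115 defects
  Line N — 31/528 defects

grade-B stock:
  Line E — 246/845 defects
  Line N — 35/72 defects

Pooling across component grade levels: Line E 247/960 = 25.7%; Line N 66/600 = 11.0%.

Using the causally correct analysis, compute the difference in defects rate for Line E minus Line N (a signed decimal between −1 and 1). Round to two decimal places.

-0.14

The stratified and pooled comparisons disagree (Line E wins within each component grade; Line N wins overall), so the answer turns on the causal role of component grade.
Here component grade is a common cause — it drives both which line a case falls under and the outcome. The crude comparison mixes populations; the stratum-specific rates are the causally relevant ones.
Adjusting over the population distribution of component grade: 0.412·(0.009−0.059) + 0.588·(0.291−0.486) = -0.135.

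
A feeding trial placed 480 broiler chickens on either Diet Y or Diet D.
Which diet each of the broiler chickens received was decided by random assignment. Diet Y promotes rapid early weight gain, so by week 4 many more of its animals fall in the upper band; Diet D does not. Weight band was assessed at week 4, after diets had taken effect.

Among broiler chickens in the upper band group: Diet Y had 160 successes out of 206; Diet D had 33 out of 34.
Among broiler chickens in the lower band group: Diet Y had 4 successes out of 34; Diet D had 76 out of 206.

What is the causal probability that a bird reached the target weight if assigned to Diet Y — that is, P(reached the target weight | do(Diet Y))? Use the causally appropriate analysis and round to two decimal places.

0.68

Diet D is higher inside every week-4 weight band stratum but Diet Y is higher in aggregate. Whether to stratify depends on how week-4 weight band relates to the diet.
Stratifying would compare diets among broiler chickens the diets themselves sorted into week-4 weight band groups — a form of selection on an intermediate. The unconditioned pooled rates give the total causal effect.
So P(outcome | do(Diet Y)) is just the pooled rate for Diet Y: 164/240 = 0.683.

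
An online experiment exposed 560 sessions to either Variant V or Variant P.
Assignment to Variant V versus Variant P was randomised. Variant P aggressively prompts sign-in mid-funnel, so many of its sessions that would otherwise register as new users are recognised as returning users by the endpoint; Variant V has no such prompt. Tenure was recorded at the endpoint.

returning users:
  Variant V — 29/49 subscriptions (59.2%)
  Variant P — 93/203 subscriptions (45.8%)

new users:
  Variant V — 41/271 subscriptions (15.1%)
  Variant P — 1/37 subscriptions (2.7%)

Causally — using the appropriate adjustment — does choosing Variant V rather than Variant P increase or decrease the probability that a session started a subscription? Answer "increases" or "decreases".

decreases

The user tenure-specific comparison favours Variant V throughout, but the pooled figures favour Variant P. The question is whether to condition on user tenure.
Stratifying would compare variants among sessions the variants themselves sorted into user tenure groups — a form of selection on an intermediate. The unconditioned pooled rates give the total causal effect.
Pooled: Variant V 21.9% vs Variant P 39.2%; Variant P is higher overall.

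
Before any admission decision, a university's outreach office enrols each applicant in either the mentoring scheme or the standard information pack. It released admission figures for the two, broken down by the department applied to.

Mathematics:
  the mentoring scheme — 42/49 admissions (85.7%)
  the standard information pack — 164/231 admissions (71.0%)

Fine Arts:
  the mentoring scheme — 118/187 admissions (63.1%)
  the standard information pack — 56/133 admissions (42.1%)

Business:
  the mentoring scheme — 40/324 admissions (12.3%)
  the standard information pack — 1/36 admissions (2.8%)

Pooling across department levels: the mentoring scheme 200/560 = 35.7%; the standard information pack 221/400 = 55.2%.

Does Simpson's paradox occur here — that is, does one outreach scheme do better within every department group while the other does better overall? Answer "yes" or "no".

yes

Within each department level (Mathematics 85.7% vs 71.0%; Fine Arts 63.1% vs 42.1%; Business 12.3% vs 2.8%), the mentoring scheme has the higher rate every time. Pooled: 35.7% vs 55.2% — the standard information pack has the higher rate overall. The two comparisons disagree.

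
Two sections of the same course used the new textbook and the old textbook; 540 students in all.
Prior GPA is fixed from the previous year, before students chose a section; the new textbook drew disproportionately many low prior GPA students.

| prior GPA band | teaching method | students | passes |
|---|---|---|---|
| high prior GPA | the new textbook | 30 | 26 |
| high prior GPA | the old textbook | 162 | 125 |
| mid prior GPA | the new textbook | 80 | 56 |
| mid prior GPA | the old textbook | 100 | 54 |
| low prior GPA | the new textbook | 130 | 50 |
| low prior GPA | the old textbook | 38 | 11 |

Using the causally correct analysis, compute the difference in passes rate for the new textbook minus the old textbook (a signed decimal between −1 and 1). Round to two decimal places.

+0.12

The stratified and pooled comparisons disagree (the new textbook wins within each prior GPA band; the old textbook wins overall), so the answer turns on the causal role of prior GPA band.
The imbalance in prior GPA band arose from how students were allocated, not from anything the teaching method did; and prior GPA band independently affects the outcome. The pooled gap is confounded — condition on prior GPA band.
Adjusting over the population distribution of prior GPA band: 0.356·(0.867−0.772) + 0.333·(0.700−0.540) + 0.311·(0.385−0.289) = +0.117.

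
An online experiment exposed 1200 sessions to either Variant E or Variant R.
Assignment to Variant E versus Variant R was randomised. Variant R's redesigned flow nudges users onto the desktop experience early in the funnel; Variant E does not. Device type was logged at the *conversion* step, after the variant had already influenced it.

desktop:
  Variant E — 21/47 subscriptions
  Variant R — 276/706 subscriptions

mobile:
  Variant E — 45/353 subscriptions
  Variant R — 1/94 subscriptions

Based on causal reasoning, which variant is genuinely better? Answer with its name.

Device type lies on the pathway variant → device type → outcome, so adjusting for it blocks the indirect effect. For the total causal effect of variant, use the unadjusted pooled rates.
Pooled: Variant E 16.5% vs Variant R 34.6%; Variant R is higher overall.

Variant R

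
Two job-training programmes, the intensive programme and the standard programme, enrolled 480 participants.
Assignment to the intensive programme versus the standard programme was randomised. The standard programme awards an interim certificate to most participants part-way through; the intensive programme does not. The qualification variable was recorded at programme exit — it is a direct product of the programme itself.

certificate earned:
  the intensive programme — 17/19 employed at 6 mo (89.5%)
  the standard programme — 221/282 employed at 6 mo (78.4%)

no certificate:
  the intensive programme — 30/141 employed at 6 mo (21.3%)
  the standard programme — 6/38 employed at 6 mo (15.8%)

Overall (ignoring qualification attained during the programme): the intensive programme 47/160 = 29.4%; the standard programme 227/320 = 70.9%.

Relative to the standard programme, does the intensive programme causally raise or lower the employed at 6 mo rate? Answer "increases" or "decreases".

decreases

the intensive programme is higher inside every qualification attained during the programme stratum but the standard programme is higher in aggregate. Whether to stratify depends on how qualification attained during the programme relates to the programme.
Qualification attained during the programme here is a post-treatment variable shaped by the programme; conditioning on it would introduce bias rather than remove it. The overall comparison is the causal one.
Pooled: the intensive programme 29.4% vs the standard programme 70.9%; the standard programme is higher overall.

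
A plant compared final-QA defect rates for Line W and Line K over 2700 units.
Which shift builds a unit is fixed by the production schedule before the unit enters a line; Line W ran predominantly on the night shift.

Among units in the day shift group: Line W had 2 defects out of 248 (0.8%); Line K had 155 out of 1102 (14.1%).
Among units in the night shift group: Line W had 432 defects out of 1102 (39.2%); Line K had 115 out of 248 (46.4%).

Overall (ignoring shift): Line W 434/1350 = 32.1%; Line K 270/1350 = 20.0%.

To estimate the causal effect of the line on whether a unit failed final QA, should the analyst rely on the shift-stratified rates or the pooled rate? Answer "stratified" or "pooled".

Shift differs across lines for reasons unrelated to any effect of the line itself, and it separately predicts the outcome — a classic confounder. We must compare within shift levels.
Within each level — day shift: 0.8% vs 14.1%; night shift: 39.2% vs 46.4% — Line W is lower every time.

stratified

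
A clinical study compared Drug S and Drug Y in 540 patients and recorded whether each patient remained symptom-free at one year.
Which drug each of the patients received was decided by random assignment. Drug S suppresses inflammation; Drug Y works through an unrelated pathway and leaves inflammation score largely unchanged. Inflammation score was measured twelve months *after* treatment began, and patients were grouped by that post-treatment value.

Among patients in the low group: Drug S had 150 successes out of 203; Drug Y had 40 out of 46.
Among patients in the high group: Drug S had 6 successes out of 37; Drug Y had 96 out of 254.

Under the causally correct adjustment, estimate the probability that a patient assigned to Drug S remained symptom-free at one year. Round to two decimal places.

Because the drug influences inflammation score, inflammation score is a post-treatment mediator, not a confounder. Stratifying on it would bias the estimate; the causal effect is the crude pooled difference.
So P(outcome | do(Drug S)) is just the pooled rate for Drug S: 156/240 = 0.650.

0.65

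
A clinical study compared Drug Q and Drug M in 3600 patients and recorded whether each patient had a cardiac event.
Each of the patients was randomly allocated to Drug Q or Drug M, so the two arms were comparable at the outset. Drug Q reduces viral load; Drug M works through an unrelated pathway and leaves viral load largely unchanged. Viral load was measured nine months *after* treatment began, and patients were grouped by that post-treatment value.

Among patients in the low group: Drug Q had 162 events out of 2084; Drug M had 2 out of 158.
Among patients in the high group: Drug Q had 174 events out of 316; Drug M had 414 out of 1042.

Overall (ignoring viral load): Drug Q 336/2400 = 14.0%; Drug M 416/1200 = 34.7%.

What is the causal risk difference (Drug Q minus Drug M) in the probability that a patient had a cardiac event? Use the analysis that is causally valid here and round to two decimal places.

-0.21

Drug M is lower inside every viral load stratum but Drug Q is lower in aggregate. Whether to stratify depends on how viral load relates to the drug.
Viral load is recorded after the drug and is itself shifted by it — it sits on the causal path from drug to outcome. Conditioning on a mediator would strip out part of the effect we want; the pooled comparison gives the total causal effect.
The causal difference is the pooled difference: 0.140 − 0.347 = -0.207.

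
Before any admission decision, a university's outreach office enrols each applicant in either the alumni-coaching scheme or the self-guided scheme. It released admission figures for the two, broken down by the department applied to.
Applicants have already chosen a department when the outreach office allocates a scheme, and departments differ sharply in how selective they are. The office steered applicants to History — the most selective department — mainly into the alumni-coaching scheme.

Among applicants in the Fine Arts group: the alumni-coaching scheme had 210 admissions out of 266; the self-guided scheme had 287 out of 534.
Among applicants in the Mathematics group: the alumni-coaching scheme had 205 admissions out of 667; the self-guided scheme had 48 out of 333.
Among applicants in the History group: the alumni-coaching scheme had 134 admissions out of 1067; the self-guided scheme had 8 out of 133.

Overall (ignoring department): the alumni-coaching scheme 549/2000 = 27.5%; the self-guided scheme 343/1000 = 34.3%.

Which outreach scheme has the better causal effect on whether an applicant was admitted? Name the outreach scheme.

the alumni-coaching scheme

Here department is a common cause — it drives both which outreach scheme a case falls under and the outcome. The crude comparison mixes populations; the stratum-specific rates are the causally relevant ones.
Within each level — Fine Arts: 78.9% vs 53.7%; Mathematics: 30.7% vs 14.4%; History: 12.6% vs 6.0% — the alumni-coaching scheme is higher every time.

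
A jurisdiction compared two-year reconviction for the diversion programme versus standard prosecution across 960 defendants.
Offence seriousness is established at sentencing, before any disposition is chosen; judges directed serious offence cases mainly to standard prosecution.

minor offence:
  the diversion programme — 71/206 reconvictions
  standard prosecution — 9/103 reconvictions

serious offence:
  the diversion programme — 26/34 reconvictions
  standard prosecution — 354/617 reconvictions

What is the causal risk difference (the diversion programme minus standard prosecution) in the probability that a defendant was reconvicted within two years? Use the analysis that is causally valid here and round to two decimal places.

+0.21

The imbalance in offence seriousness arose from how defendants were allocated, not from anything the disposition did; and offence seriousness independently affects the outcome. The pooled gap is confounded — condition on offence seriousness.
Adjusting over the population distribution of offence seriousness: 0.322·(0.345−0.087) + 0.678·(0.765−0.574) = +0.212.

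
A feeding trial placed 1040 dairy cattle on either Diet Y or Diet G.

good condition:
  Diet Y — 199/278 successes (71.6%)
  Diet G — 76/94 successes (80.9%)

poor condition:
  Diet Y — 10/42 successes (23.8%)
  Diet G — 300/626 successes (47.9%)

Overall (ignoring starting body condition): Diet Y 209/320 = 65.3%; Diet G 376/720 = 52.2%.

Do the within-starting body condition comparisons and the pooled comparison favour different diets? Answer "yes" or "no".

Within each starting body condition level (good condition 71.6% vs 80.9%; poor condition 23.8% vs 47.9%), Diet G has the higher rate every time. Pooled: 65.3% vs 52.2% — Diet Y has the higher rate overall. The two comparisons disagree.

yes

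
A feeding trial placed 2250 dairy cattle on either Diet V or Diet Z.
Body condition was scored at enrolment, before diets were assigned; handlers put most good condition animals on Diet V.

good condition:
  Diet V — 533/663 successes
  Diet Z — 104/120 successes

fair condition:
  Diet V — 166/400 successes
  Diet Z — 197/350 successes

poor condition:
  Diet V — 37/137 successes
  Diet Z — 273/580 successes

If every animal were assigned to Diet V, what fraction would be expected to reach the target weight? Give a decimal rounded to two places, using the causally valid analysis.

Diet Z is higher inside every starting body condition stratum but Diet V is higher in aggregate. Whether to stratify depends on how starting body condition relates to the diet.
Nothing the diet does changes starting body condition; the imbalance is an allocation artefact. With starting body condition also predicting the outcome, the pooled figure is confounded, and the within-stratum comparison is the causal one.
Standardising Diet V to the population starting body condition mix: 0.348·533/663 + 0.333·166/400 + 0.319·37/137 = 0.504.

0.50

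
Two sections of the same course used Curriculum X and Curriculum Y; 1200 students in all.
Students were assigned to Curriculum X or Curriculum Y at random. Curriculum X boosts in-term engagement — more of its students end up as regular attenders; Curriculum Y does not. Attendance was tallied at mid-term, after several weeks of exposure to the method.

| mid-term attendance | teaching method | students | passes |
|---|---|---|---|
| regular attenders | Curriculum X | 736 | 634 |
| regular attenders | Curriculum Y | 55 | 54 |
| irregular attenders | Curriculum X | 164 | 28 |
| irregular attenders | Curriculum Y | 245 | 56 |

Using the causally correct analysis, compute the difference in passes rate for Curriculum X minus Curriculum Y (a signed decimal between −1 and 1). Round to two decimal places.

Curriculum Y is higher inside every mid-term attendance stratum but Curriculum X is higher in aggregate. Whether to stratify depends on how mid-term attendance relates to the teaching method.
The distribution of mid-term attendance is itself part of what the teaching method does — it is an intermediate outcome. Holding it fixed would remove that part of the effect; the total effect is the pooled difference.
The causal difference is the pooled difference: 0.736 − 0.367 = +0.369.

+0.37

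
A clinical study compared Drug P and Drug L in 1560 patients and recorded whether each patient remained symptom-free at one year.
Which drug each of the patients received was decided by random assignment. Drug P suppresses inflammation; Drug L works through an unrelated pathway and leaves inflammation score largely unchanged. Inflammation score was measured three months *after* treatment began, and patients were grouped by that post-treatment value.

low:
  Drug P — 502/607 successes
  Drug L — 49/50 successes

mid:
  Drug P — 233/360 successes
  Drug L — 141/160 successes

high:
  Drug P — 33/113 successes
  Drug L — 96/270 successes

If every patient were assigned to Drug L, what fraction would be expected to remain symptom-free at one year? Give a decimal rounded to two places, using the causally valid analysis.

Drug L is higher inside every inflammation score stratum but Drug P is higher in aggregate. Whether to stratify depends on how inflammation score relates to the drug.
Inflammation score here is a post-treatment variable shaped by the drug; conditioning on it would introduce bias rather than remove it. The overall comparison is the causal one.
So P(outcome | do(Drug L)) is just the pooled rate for Drug L: 286/480 = 0.596.

0.60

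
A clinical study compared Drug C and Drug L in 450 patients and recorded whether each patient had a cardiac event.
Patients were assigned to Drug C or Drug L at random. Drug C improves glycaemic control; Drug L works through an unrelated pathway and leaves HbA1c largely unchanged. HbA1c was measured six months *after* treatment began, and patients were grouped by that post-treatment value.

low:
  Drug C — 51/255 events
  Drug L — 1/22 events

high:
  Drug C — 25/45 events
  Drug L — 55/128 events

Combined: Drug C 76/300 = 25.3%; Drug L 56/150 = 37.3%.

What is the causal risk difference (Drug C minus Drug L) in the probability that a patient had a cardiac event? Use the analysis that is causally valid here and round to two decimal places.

-0.12

Stratifying would compare drugs among patients the drugs themselves sorted into HbA1c groups — a form of selection on an intermediate. The unconditioned pooled rates give the total causal effect.
The causal difference is the pooled difference: 0.253 − 0.373 = -0.120.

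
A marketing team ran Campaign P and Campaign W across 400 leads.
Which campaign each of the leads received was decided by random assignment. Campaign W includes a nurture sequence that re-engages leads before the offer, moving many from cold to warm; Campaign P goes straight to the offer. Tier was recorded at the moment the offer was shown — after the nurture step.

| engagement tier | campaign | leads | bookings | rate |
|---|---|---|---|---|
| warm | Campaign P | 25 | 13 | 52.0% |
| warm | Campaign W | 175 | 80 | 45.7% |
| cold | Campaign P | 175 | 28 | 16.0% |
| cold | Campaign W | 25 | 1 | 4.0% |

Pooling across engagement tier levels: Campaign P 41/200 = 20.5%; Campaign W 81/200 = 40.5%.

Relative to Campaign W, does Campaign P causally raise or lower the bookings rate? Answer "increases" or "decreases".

Engagement tier is recorded after the campaign and is itself shifted by it — it sits on the causal path from campaign to outcome. Conditioning on a mediator would strip out part of the effect we want; the pooled comparison gives the total causal effect.
Pooled: Campaign P 20.5% vs Campaign W 40.5%; Campaign W is higher overall.

decreases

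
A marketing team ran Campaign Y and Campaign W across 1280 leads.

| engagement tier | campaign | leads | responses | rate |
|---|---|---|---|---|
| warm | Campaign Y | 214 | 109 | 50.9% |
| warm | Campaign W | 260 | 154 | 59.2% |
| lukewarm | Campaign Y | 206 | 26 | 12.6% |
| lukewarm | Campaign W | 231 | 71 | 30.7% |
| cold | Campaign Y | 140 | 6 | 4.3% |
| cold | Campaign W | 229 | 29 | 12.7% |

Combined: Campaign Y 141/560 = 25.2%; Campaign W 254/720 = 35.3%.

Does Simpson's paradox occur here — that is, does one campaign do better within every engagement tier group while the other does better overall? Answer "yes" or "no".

Within each engagement tier level (warm 50.9% vs 59.2%; lukewarm 12.6% vs 30.7%; cold 4.3% vs 12.7%), Campaign W has the higher rate every time. Pooled: 25.2% vs 35.3% — Campaign W has the higher rate overall. They agree.

no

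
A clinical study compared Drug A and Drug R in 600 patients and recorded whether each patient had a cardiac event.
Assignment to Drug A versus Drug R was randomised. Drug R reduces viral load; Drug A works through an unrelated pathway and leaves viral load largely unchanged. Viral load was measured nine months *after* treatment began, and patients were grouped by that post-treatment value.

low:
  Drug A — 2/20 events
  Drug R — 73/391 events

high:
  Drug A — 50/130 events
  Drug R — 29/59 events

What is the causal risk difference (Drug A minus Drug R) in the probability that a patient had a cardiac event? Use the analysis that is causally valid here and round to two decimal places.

The distribution of viral load is itself part of what the drug does — it is an intermediate outcome. Holding it fixed would remove that part of the effect; the total effect is the pooled difference.
The causal difference is the pooled difference: 0.347 − 0.227 = +0.120.

+0.12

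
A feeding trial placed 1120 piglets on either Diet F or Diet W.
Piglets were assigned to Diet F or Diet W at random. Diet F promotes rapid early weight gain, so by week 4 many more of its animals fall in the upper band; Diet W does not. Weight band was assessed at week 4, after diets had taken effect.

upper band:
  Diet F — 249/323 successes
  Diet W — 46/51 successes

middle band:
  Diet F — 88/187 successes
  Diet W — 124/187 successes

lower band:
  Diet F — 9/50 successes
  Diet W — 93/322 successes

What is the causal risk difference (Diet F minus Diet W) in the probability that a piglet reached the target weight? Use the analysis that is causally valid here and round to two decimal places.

Week-4 weight band lies on the pathway diet → week-4 weight band → outcome, so adjusting for it blocks the indirect effect. For the total causal effect of diet, use the unadjusted pooled rates.
The causal difference is the pooled difference: 0.618 − 0.470 = +0.148.

+0.15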